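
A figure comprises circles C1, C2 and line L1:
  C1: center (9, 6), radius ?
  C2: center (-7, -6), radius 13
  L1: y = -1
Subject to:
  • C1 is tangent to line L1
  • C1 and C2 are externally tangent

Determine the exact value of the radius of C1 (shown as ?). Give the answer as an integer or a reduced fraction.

7

1. [C1‖L1]  r_C1² − 49 = 0  ⇒  r_C1 = 7 (r>0 drops 1)
2. [ext C1·C2]  r_C1² + 26r_C1 − 231 = 0  ⇒  r_C1 = 7 (r>0 drops 1)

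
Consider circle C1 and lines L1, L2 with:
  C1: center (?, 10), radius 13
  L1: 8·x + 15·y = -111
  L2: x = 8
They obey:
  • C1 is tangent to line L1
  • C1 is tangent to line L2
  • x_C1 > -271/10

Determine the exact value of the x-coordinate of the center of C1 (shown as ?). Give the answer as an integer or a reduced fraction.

1. [C1‖L1]  x_C1² + (261/4)x_C1 + 1205/4 = 0  ⇒  x_C1 = -241/4 or -5
2. [C1‖L2]  x_C1² − 16x_C1 − 105 = 0  ⇒  x_C1 = -5 or 21

-5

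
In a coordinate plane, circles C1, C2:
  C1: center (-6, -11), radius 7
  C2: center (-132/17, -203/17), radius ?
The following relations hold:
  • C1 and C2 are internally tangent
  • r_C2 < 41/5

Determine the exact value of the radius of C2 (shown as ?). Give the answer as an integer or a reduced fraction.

5

1. [int C1,C2]  r_C2² − 14r_C2 + 45 = 0  ⇒  r_C2 = 5 or 9
2. given r_C2 < 41/5: keep 5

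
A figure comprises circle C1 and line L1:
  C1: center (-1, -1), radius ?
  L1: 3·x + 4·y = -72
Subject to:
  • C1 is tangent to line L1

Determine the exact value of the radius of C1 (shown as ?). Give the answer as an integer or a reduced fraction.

1. [C1‖L1]  r_C1² − 169 = 0  ⇒  r_C1 = 13 (r>0 drops 1)

13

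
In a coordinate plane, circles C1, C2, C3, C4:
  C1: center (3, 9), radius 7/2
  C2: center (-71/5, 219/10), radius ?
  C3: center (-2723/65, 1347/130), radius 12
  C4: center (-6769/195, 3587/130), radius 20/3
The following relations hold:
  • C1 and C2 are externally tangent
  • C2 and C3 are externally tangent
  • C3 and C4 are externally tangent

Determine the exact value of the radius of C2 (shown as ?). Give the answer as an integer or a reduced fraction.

1. [ext C1·C2]  r_C2² + 7r_C2 − 450 = 0  ⇒  r_C2 = 18 (r>0 drops 1)
2. [ext C2·C3]  r_C2² + 24r_C2 − 756 = 0  ⇒  r_C2 = 18 (r>0 drops 1)

18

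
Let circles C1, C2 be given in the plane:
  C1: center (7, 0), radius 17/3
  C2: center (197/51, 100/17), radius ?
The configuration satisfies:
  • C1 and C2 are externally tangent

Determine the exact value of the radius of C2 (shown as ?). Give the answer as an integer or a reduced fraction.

1

1. [ext C1·C2]  r_C2² + (34/3)r_C2 − 37/3 = 0  ⇒  r_C2 = 1 (r>0 drops 1)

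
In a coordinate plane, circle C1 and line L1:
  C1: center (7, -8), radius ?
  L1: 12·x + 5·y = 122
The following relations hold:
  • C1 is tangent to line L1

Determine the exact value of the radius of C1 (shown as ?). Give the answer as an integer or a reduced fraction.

1. [C1‖L1]  r_C1² − 36 = 0  ⇒  r_C1 = 6 (r>0 drops 1)

6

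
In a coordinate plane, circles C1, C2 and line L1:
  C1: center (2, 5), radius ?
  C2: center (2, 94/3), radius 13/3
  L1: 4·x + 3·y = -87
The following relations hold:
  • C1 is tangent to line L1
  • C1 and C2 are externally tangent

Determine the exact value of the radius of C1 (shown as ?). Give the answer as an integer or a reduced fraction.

1. [C1‖L1]  r_C1² − 484 = 0  ⇒  r_C1 = 22 (r>0 drops 1)
2. [ext C1·C2]  r_C1² + (26/3)r_C1 − 2024/3 = 0  ⇒  r_C1 = 22 (r>0 drops 1)

22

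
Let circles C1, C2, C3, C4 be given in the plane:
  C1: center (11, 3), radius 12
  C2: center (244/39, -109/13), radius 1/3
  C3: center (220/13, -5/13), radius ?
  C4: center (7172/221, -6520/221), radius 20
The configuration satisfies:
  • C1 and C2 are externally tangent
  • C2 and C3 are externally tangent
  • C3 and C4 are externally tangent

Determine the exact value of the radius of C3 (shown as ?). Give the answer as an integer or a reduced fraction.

1. [ext C2·C3]  r_C3² + (2/3)r_C3 − 533/3 = 0  ⇒  r_C3 = 13 (r>0 drops 1)
2. [ext C3·C4]  r_C3² + 40r_C3 − 689 = 0  ⇒  r_C3 = 13 (r>0 drops 1)

13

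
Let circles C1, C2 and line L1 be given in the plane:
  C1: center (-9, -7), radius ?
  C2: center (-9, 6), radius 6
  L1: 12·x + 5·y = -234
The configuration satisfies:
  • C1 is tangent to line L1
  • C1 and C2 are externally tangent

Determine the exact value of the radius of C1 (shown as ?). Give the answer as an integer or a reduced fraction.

7

1. [C1‖L1]  r_C1² − 49 = 0  ⇒  r_C1 = 7 (r>0 drops 1)
2. [ext C1·C2]  r_C1² + 12r_C1 − 133 = 0  ⇒  r_C1 = 7 (r>0 drops 1)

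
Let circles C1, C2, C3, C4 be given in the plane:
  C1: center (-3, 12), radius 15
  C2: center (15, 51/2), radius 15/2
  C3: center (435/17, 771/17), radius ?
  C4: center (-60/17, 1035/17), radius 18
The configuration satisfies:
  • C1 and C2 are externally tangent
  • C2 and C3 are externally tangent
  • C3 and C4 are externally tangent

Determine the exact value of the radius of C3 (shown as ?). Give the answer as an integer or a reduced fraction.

15

1. [ext C2·C3]  r_C3² + 15r_C3 − 450 = 0  ⇒  r_C3 = 15 (r>0 drops 1)
2. [ext C3·C4]  r_C3² + 36r_C3 − 765 = 0  ⇒  r_C3 = 15 (r>0 drops 1)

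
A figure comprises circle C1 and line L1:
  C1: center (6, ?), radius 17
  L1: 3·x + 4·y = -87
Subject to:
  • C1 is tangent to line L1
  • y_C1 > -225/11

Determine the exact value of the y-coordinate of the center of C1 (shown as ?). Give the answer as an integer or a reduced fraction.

1. [C1‖L1]  y_C1² + (105/2)y_C1 + 475/2 = 0  ⇒  y_C1 = -95/2 or -5
2. given y_C1 > -225/11: keep -5

-5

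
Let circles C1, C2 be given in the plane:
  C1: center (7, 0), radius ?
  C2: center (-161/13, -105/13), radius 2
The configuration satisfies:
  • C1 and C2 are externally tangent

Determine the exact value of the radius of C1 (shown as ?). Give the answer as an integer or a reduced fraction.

1. [ext C1·C2]  r_C1² + 4r_C1 − 437 = 0  ⇒  r_C1 = 19 (r>0 drops 1)

19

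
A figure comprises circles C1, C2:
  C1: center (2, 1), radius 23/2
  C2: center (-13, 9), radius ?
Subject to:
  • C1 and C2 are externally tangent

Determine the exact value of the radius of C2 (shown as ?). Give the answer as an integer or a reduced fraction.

1. [ext C1·C2]  r_C2² + 23r_C2 − 627/4 = 0  ⇒  r_C2 = 11/2 (r>0 drops 1)

11/2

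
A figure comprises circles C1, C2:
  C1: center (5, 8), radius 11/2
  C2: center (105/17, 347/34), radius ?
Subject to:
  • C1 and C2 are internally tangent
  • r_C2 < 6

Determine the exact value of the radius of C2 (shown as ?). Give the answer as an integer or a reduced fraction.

1. [int C1,C2]  r_C2² − 11r_C2 + 24 = 0  ⇒  r_C2 = 3 or 8
2. given r_C2 < 6: keep 3

3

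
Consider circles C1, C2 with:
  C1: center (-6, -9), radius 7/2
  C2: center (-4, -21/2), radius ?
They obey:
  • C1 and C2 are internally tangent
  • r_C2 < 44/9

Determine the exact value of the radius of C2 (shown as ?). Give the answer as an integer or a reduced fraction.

1. [int C1,C2]  r_C2² − 7r_C2 + 6 = 0  ⇒  r_C2 = 1 or 6
2. given r_C2 < 44/9: keep 1

1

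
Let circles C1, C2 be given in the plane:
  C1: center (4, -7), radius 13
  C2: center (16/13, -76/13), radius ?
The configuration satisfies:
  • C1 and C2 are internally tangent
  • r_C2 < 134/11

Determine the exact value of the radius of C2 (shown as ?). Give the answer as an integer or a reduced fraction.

10

1. [int C1,C2]  r_C2² − 26r_C2 + 160 = 0  ⇒  r_C2 = 10 or 16
2. given r_C2 < 134/11: keep 10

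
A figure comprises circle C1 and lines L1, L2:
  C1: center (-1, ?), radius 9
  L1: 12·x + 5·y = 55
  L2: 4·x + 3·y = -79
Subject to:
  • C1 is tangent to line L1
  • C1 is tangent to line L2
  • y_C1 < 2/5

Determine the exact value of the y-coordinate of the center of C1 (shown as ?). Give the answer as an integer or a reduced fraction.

1. [C1‖L1]  y_C1² − (134/5)y_C1 − 368 = 0  ⇒  y_C1 = -10 or 184/5
2. [C1‖L2]  y_C1² + 50y_C1 + 400 = 0  ⇒  y_C1 = -40 or -10

-10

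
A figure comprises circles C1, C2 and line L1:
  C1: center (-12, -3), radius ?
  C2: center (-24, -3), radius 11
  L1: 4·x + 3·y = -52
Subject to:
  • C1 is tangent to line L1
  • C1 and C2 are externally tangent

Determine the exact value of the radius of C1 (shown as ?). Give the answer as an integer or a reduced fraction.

1. [C1‖L1]  r_C1² − 1 = 0  ⇒  r_C1 = 1 (r>0 drops 1)
2. [ext C1·C2]  r_C1² + 22r_C1 − 23 = 0  ⇒  r_C1 = 1 (r>0 drops 1)

1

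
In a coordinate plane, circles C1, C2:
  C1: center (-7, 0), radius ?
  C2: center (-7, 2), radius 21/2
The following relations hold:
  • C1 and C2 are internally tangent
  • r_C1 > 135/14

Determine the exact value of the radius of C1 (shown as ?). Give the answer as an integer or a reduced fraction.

1. [int C1,C2]  r_C1² − 21r_C1 + 425/4 = 0  ⇒  r_C1 = 17/2 or 25/2
2. given r_C1 > 135/14: keep 25/2

25/2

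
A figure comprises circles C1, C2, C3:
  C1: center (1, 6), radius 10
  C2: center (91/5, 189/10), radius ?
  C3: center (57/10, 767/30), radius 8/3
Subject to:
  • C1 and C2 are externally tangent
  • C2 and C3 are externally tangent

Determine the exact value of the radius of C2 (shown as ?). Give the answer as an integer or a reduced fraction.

23/2

1. [ext C1·C2]  r_C2² + 20r_C2 − 1449/4 = 0  ⇒  r_C2 = 23/2 (r>0 drops 1)
2. [ext C2·C3]  r_C2² + (16/3)r_C2 − 2323/12 = 0  ⇒  r_C2 = 23/2 (r>0 drops 1)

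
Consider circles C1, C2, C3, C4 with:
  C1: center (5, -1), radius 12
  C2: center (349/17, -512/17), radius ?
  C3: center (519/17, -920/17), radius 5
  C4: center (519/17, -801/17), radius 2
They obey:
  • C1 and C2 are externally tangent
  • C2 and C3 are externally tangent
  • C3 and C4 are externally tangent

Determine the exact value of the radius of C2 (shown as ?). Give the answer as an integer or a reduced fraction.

1. [ext C1·C2]  r_C2² + 24r_C2 − 945 = 0  ⇒  r_C2 = 21 (r>0 drops 1)
2. [ext C2·C3]  r_C2² + 10r_C2 − 651 = 0  ⇒  r_C2 = 21 (r>0 drops 1)

21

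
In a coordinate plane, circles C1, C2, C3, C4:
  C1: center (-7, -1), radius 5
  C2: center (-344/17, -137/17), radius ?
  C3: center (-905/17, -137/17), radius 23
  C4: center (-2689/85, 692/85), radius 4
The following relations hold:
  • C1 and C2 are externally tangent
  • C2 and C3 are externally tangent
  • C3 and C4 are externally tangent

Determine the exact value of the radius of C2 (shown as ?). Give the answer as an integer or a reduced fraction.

10

1. [ext C1·C2]  r_C2² + 10r_C2 − 200 = 0  ⇒  r_C2 = 10 (r>0 drops 1)
2. [ext C2·C3]  r_C2² + 46r_C2 − 560 = 0  ⇒  r_C2 = 10 (r>0 drops 1)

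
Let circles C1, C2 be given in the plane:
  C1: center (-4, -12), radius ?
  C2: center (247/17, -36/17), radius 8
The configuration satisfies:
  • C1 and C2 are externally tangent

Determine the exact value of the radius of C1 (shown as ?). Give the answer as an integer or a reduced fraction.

13

1. [ext C1·C2]  r_C1² + 16r_C1 − 377 = 0  ⇒  r_C1 = 13 (r>0 drops 1)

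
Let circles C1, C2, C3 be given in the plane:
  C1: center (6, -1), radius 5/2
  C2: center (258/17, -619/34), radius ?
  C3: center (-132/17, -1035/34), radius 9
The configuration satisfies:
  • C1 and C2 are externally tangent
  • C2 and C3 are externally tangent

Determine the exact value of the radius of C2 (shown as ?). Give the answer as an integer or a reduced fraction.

17

1. [ext C1·C2]  r_C2² + 5r_C2 − 374 = 0  ⇒  r_C2 = 17 (r>0 drops 1)
2. [ext C2·C3]  r_C2² + 18r_C2 − 595 = 0  ⇒  r_C2 = 17 (r>0 drops 1)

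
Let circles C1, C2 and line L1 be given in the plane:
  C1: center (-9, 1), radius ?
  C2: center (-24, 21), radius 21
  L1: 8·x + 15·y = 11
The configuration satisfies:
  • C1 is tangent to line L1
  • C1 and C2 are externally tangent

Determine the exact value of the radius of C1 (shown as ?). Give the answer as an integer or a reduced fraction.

1. [C1‖L1]  r_C1² − 16 = 0  ⇒  r_C1 = 4 (r>0 drops 1)
2. [ext C1·C2]  r_C1² + 42r_C1 − 184 = 0  ⇒  r_C1 = 4 (r>0 drops 1)

4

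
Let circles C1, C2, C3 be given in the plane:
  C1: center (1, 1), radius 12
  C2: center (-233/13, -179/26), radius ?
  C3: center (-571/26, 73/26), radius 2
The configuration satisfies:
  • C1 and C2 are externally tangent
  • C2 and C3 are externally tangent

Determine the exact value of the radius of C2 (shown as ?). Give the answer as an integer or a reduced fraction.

17/2

1. [ext C1·C2]  r_C2² + 24r_C2 − 1105/4 = 0  ⇒  r_C2 = 17/2 (r>0 drops 1)
2. [ext C2·C3]  r_C2² + 4r_C2 − 425/4 = 0  ⇒  r_C2 = 17/2 (r>0 drops 1)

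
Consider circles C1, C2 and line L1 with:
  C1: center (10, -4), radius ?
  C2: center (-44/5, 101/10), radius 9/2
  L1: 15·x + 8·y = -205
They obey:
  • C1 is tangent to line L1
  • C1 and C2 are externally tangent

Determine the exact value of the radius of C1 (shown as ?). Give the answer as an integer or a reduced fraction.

19

1. [C1‖L1]  r_C1² − 361 = 0  ⇒  r_C1 = 19 (r>0 drops 1)
2. [ext C1·C2]  r_C1² + 9r_C1 − 532 = 0  ⇒  r_C1 = 19 (r>0 drops 1)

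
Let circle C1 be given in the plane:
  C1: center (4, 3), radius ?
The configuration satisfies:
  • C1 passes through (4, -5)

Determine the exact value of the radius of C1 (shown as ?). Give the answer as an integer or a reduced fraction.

8

1. [C1∋P]  r_C1² − 64 = 0  ⇒  r_C1 = 8 (r>0 drops 1)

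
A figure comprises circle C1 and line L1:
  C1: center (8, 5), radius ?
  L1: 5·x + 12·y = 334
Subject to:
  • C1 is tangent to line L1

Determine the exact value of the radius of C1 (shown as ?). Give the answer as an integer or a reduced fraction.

18

1. [C1‖L1]  r_C1² − 324 = 0  ⇒  r_C1 = 18 (r>0 drops 1)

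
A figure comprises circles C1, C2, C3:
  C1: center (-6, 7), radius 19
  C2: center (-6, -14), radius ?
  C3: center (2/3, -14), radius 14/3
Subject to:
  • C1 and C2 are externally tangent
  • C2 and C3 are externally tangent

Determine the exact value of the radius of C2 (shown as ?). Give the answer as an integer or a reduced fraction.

2

1. [ext C1·C2]  r_C2² + 38r_C2 − 80 = 0  ⇒  r_C2 = 2 (r>0 drops 1)
2. [ext C2·C3]  r_C2² + (28/3)r_C2 − 68/3 = 0  ⇒  r_C2 = 2 (r>0 drops 1)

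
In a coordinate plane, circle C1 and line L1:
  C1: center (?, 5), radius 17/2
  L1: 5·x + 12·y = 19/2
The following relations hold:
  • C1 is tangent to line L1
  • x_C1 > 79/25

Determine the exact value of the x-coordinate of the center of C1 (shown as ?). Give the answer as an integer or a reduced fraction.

12

1. [C1‖L1]  x_C1² + (101/5)x_C1 − 1932/5 = 0  ⇒  x_C1 = -161/5 or 12
2. given x_C1 > 79/25: keep 12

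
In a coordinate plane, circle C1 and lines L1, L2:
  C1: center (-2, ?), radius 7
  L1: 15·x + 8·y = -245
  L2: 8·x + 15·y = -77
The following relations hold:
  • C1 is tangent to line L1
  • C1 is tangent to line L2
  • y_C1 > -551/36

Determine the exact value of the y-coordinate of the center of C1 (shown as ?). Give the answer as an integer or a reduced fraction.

1. [C1‖L1]  y_C1² + (215/4)y_C1 + 501 = 0  ⇒  y_C1 = -167/4 or -12
2. [C1‖L2]  y_C1² + (122/15)y_C1 − 232/5 = 0  ⇒  y_C1 = -12 or 58/15

-12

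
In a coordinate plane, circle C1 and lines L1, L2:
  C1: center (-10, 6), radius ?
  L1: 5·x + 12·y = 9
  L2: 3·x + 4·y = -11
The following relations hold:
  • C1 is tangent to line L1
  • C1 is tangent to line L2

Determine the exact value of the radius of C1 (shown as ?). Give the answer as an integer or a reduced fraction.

1

1. [C1‖L1]  r_C1² − 1 = 0  ⇒  r_C1 = 1 (r>0 drops 1)
2. [C1‖L2]  r_C1² − 1 = 0  ⇒  r_C1 = 1 (r>0 drops 1)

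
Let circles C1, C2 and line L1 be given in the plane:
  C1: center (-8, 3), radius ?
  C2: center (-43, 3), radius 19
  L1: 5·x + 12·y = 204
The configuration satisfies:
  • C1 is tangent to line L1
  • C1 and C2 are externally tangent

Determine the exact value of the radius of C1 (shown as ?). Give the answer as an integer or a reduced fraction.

16

1. [C1‖L1]  r_C1² − 256 = 0  ⇒  r_C1 = 16 (r>0 drops 1)
2. [ext C1·C2]  r_C1² + 38r_C1 − 864 = 0  ⇒  r_C1 = 16 (r>0 drops 1)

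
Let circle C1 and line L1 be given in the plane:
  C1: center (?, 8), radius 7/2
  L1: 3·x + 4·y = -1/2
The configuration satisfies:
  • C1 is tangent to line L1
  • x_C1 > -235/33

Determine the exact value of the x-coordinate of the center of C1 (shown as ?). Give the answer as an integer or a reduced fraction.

1. [C1‖L1]  x_C1² + (65/3)x_C1 + 250/3 = 0  ⇒  x_C1 = -50/3 or -5
2. given x_C1 > -235/33: keep -5

-5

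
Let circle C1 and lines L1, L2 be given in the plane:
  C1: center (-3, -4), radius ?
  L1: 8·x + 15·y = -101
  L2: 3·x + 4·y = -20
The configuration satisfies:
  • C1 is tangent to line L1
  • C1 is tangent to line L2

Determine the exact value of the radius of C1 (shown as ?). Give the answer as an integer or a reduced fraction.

1. [C1‖L1]  r_C1² − 1 = 0  ⇒  r_C1 = 1 (r>0 drops 1)
2. [C1‖L2]  r_C1² − 1 = 0  ⇒  r_C1 = 1 (r>0 drops 1)

1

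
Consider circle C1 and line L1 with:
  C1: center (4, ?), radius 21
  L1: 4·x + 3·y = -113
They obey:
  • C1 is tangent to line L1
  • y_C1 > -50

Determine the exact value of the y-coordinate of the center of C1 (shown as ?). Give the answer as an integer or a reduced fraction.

1. [C1‖L1]  y_C1² + 86y_C1 + 624 = 0  ⇒  y_C1 = -78 or -8
2. given y_C1 > -50: keep -8

-8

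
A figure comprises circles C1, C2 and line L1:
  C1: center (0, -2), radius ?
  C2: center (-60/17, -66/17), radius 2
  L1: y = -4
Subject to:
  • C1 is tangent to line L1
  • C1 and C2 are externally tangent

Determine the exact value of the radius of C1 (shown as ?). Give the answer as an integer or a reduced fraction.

1. [C1‖L1]  r_C1² − 4 = 0  ⇒  r_C1 = 2 (r>0 drops 1)
2. [ext C1·C2]  r_C1² + 4r_C1 − 12 = 0  ⇒  r_C1 = 2 (r>0 drops 1)

2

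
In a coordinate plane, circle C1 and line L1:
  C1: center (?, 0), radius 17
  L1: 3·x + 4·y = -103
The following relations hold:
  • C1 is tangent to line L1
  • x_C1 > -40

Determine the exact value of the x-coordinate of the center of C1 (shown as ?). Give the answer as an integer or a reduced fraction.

-6

1. [C1‖L1]  x_C1² + (206/3)x_C1 + 376 = 0  ⇒  x_C1 = -188/3 or -6
2. given x_C1 > -40: keep -6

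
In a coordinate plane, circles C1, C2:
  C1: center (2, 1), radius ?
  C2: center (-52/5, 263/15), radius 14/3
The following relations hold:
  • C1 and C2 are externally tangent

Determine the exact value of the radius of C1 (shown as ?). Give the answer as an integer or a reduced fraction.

16

1. [ext C1·C2]  r_C1² + (28/3)r_C1 − 1216/3 = 0  ⇒  r_C1 = 16 (r>0 drops 1)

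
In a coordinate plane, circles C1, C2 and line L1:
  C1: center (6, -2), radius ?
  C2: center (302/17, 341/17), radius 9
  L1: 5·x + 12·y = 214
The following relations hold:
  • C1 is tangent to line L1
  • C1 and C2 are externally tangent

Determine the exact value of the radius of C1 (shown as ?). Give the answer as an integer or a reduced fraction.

1. [C1‖L1]  r_C1² − 256 = 0  ⇒  r_C1 = 16 (r>0 drops 1)
2. [ext C1·C2]  r_C1² + 18r_C1 − 544 = 0  ⇒  r_C1 = 16 (r>0 drops 1)

16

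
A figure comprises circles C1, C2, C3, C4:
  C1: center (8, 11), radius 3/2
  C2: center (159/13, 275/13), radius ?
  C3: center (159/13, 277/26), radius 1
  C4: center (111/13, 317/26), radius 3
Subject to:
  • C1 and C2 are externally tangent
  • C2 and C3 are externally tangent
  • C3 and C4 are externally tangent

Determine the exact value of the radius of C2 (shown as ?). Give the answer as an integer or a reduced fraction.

19/2

1. [ext C1·C2]  r_C2² + 3r_C2 − 475/4 = 0  ⇒  r_C2 = 19/2 (r>0 drops 1)
2. [ext C2·C3]  r_C2² + 2r_C2 − 437/4 = 0  ⇒  r_C2 = 19/2 (r>0 drops 1)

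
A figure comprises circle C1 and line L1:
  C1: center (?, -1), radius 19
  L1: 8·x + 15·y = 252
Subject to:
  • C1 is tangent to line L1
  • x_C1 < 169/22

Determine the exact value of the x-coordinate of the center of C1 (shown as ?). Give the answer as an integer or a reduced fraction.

-7

1. [C1‖L1]  x_C1² − (267/4)x_C1 − 2065/4 = 0  ⇒  x_C1 = -7 or 295/4
2. given x_C1 < 169/22: keep -7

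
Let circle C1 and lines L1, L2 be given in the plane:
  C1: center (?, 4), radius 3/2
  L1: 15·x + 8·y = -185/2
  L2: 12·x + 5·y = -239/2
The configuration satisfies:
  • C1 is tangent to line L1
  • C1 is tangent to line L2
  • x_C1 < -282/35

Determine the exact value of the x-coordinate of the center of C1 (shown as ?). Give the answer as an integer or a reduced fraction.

1. [C1‖L1]  x_C1² + (83/5)x_C1 + 66 = 0  ⇒  x_C1 = -10 or -33/5
2. [C1‖L2]  x_C1² + (93/4)x_C1 + 265/2 = 0  ⇒  x_C1 = -53/4 or -10

-10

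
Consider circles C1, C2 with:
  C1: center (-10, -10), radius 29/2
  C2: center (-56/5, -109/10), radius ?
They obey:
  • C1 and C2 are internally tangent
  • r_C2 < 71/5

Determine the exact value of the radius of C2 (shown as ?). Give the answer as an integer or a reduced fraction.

13

1. [int C1,C2]  r_C2² − 29r_C2 + 208 = 0  ⇒  r_C2 = 13 or 16
2. given r_C2 < 71/5: keep 13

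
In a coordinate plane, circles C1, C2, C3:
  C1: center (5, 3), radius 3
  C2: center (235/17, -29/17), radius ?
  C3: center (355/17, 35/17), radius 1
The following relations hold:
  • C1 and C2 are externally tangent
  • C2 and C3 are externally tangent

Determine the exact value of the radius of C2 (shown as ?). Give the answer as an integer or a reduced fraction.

7

1. [ext C1·C2]  r_C2² + 6r_C2 − 91 = 0  ⇒  r_C2 = 7 (r>0 drops 1)
2. [ext C2·C3]  r_C2² + 2r_C2 − 63 = 0  ⇒  r_C2 = 7 (r>0 drops 1)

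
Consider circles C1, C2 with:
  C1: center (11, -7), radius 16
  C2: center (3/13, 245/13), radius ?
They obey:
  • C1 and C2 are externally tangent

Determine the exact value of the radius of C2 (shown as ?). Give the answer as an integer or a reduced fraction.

1. [ext C1·C2]  r_C2² + 32r_C2 − 528 = 0  ⇒  r_C2 = 12 (r>0 drops 1)

12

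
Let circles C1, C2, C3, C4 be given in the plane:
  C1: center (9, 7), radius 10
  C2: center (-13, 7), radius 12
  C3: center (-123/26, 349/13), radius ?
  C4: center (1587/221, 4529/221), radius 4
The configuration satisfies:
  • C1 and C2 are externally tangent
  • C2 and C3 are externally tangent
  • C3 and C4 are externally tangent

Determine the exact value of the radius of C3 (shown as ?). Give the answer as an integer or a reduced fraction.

1. [ext C2·C3]  r_C3² + 24r_C3 − 1273/4 = 0  ⇒  r_C3 = 19/2 (r>0 drops 1)
2. [ext C3·C4]  r_C3² + 8r_C3 − 665/4 = 0  ⇒  r_C3 = 19/2 (r>0 drops 1)

19/2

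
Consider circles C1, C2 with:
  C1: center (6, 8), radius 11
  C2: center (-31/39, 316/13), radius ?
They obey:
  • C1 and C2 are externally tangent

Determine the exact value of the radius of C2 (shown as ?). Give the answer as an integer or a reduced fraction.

20/3

1. [ext C1·C2]  r_C2² + 22r_C2 − 1720/9 = 0  ⇒  r_C2 = 20/3 (r>0 drops 1)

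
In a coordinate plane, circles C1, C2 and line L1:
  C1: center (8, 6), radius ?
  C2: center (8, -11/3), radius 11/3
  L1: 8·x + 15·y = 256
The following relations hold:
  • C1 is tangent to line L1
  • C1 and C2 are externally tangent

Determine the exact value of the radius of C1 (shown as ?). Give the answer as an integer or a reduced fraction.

6

1. [C1‖L1]  r_C1² − 36 = 0  ⇒  r_C1 = 6 (r>0 drops 1)
2. [ext C1·C2]  r_C1² + (22/3)r_C1 − 80 = 0  ⇒  r_C1 = 6 (r>0 drops 1)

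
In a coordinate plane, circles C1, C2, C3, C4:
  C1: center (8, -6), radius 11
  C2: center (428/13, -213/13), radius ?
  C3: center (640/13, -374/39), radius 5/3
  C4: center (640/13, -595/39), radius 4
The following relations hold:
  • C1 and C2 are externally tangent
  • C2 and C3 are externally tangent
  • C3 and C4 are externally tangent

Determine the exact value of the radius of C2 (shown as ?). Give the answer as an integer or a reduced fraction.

16

1. [ext C1·C2]  r_C2² + 22r_C2 − 608 = 0  ⇒  r_C2 = 16 (r>0 drops 1)
2. [ext C2·C3]  r_C2² + (10/3)r_C2 − 928/3 = 0  ⇒  r_C2 = 16 (r>0 drops 1)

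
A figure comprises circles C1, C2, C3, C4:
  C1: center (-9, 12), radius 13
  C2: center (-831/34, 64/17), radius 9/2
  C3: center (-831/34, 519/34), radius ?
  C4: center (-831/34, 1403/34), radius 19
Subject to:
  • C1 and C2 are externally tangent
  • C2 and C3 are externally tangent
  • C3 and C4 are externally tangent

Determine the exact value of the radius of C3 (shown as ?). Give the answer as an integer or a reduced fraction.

1. [ext C2·C3]  r_C3² + 9r_C3 − 112 = 0  ⇒  r_C3 = 7 (r>0 drops 1)
2. [ext C3·C4]  r_C3² + 38r_C3 − 315 = 0  ⇒  r_C3 = 7 (r>0 drops 1)

7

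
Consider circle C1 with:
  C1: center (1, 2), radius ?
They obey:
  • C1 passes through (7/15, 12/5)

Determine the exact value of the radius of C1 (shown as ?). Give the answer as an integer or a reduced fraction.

1. [C1∋P]  r_C1² − 4/9 = 0  ⇒  r_C1 = 2/3 (r>0 drops 1)

2/3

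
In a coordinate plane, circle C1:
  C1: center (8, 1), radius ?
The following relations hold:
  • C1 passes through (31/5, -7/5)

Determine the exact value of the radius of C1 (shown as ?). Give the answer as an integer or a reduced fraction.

1. [C1∋P]  r_C1² − 9 = 0  ⇒  r_C1 = 3 (r>0 drops 1)

3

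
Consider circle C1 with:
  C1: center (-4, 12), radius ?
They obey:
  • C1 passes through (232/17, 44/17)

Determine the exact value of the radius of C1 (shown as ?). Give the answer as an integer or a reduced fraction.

20

1. [C1∋P]  r_C1² − 400 = 0  ⇒  r_C1 = 20 (r>0 drops 1)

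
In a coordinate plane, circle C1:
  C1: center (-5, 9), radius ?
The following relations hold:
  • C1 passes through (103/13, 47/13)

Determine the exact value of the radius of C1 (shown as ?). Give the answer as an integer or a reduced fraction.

1. [C1∋P]  r_C1² − 196 = 0  ⇒  r_C1 = 14 (r>0 drops 1)

14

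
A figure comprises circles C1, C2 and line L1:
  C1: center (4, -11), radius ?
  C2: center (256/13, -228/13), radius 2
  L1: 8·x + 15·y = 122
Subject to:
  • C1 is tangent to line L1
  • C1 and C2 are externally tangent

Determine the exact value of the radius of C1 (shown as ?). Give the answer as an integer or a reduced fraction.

15

1. [C1‖L1]  r_C1² − 225 = 0  ⇒  r_C1 = 15 (r>0 drops 1)
2. [ext C1·C2]  r_C1² + 4r_C1 − 285 = 0  ⇒  r_C1 = 15 (r>0 drops 1)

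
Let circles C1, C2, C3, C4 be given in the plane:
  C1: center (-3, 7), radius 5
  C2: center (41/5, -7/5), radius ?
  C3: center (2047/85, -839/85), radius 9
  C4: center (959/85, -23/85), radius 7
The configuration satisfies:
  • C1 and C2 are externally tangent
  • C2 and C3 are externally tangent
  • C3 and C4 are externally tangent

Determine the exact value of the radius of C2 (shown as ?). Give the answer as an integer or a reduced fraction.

1. [ext C1·C2]  r_C2² + 10r_C2 − 171 = 0  ⇒  r_C2 = 9 (r>0 drops 1)
2. [ext C2·C3]  r_C2² + 18r_C2 − 243 = 0  ⇒  r_C2 = 9 (r>0 drops 1)

9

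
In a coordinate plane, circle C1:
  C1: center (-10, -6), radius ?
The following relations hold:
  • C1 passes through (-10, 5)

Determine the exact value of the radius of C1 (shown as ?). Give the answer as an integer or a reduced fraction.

1. [C1∋P]  r_C1² − 121 = 0  ⇒  r_C1 = 11 (r>0 drops 1)

11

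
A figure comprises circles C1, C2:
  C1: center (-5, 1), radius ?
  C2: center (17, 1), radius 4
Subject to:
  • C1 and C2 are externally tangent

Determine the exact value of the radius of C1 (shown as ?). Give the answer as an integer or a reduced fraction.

18

1. [ext C1·C2]  r_C1² + 8r_C1 − 468 = 0  ⇒  r_C1 = 18 (r>0 drops 1)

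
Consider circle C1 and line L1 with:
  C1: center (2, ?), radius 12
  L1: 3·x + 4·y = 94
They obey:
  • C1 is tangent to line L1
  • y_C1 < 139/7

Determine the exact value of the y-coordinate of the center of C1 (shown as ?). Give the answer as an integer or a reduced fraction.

7

1. [C1‖L1]  y_C1² − 44y_C1 + 259 = 0  ⇒  y_C1 = 7 or 37
2. given y_C1 < 139/7: keep 7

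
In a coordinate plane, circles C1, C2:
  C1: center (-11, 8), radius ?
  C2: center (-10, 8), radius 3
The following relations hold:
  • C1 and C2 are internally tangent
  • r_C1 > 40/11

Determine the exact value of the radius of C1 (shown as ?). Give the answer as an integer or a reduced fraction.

4

1. [int C1,C2]  r_C1² − 6r_C1 + 8 = 0  ⇒  r_C1 = 2 or 4
2. given r_C1 > 40/11: keep 4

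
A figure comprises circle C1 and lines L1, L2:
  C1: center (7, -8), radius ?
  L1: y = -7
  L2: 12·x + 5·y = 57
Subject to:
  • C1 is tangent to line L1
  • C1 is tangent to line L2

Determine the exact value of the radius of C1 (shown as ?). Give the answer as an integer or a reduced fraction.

1. [C1‖L1]  r_C1² − 1 = 0  ⇒  r_C1 = 1 (r>0 drops 1)
2. [C1‖L2]  r_C1² − 1 = 0  ⇒  r_C1 = 1 (r>0 drops 1)

1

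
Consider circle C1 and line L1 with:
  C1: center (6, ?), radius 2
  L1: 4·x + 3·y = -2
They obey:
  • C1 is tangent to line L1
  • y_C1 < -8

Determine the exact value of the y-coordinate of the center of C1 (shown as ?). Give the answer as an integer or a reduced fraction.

-12

1. [C1‖L1]  y_C1² + (52/3)y_C1 + 64 = 0  ⇒  y_C1 = -12 or -16/3
2. given y_C1 < -8: keep -12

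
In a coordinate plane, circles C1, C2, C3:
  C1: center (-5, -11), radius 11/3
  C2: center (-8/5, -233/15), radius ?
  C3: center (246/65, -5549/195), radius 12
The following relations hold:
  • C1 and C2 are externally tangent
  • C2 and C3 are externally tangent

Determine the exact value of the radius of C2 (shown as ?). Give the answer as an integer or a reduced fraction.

1. [ext C1·C2]  r_C2² + (22/3)r_C2 − 56/3 = 0  ⇒  r_C2 = 2 (r>0 drops 1)
2. [ext C2·C3]  r_C2² + 24r_C2 − 52 = 0  ⇒  r_C2 = 2 (r>0 drops 1)

2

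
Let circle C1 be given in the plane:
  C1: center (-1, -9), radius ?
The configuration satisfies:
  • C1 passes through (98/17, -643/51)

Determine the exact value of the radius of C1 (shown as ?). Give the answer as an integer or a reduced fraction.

1. [C1∋P]  r_C1² − 529/9 = 0  ⇒  r_C1 = 23/3 (r>0 drops 1)

23/3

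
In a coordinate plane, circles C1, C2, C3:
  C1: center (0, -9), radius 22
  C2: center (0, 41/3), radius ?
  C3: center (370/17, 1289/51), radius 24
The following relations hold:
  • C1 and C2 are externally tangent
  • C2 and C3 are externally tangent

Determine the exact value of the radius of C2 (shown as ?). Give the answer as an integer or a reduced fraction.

2/3

1. [ext C1·C2]  r_C2² + 44r_C2 − 268/9 = 0  ⇒  r_C2 = 2/3 (r>0 drops 1)
2. [ext C2·C3]  r_C2² + 48r_C2 − 292/9 = 0  ⇒  r_C2 = 2/3 (r>0 drops 1)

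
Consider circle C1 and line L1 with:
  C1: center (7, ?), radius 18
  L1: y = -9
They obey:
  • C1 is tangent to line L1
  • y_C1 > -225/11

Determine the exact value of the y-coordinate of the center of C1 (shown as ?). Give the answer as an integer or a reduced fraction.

1. [C1‖L1]  y_C1² + 18y_C1 − 243 = 0  ⇒  y_C1 = -27 or 9
2. given y_C1 > -225/11: keep 9

9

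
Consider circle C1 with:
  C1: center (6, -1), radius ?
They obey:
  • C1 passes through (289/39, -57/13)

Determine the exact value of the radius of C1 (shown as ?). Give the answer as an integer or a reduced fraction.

1. [C1∋P]  r_C1² − 121/9 = 0  ⇒  r_C1 = 11/3 (r>0 drops 1)

11/3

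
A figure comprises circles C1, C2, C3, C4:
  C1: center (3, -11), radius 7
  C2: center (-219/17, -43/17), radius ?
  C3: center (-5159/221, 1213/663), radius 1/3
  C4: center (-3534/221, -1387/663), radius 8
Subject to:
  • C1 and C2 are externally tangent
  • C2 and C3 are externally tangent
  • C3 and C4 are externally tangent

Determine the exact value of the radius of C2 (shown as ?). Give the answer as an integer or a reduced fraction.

1. [ext C1·C2]  r_C2² + 14r_C2 − 275 = 0  ⇒  r_C2 = 11 (r>0 drops 1)
2. [ext C2·C3]  r_C2² + (2/3)r_C2 − 385/3 = 0  ⇒  r_C2 = 11 (r>0 drops 1)

11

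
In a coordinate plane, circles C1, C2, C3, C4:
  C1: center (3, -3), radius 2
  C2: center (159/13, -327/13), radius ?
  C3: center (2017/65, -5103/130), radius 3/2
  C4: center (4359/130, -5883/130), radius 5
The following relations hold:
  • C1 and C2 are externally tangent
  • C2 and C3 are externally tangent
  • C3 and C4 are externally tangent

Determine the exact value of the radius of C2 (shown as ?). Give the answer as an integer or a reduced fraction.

22

1. [ext C1·C2]  r_C2² + 4r_C2 − 572 = 0  ⇒  r_C2 = 22 (r>0 drops 1)
2. [ext C2·C3]  r_C2² + 3r_C2 − 550 = 0  ⇒  r_C2 = 22 (r>0 drops 1)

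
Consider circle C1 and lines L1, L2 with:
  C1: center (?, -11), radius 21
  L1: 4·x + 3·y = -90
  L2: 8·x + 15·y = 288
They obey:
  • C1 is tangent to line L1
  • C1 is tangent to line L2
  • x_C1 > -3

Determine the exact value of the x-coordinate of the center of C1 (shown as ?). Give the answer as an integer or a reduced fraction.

12

1. [C1‖L1]  x_C1² + (57/2)x_C1 − 486 = 0  ⇒  x_C1 = -81/2 or 12
2. [C1‖L2]  x_C1² − (453/4)x_C1 + 1215 = 0  ⇒  x_C1 = 12 or 405/4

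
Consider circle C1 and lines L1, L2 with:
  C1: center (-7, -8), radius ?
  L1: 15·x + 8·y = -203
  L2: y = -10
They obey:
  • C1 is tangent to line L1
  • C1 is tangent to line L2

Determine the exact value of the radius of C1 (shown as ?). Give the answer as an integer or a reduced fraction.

1. [C1‖L1]  r_C1² − 4 = 0  ⇒  r_C1 = 2 (r>0 drops 1)
2. [C1‖L2]  r_C1² − 4 = 0  ⇒  r_C1 = 2 (r>0 drops 1)

2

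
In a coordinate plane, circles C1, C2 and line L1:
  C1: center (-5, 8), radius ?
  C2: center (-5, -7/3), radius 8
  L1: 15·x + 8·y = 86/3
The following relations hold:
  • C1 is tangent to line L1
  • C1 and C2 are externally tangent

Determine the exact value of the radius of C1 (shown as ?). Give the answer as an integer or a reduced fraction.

7/3

1. [C1‖L1]  r_C1² − 49/9 = 0  ⇒  r_C1 = 7/3 (r>0 drops 1)
2. [ext C1·C2]  r_C1² + 16r_C1 − 385/9 = 0  ⇒  r_C1 = 7/3 (r>0 drops 1)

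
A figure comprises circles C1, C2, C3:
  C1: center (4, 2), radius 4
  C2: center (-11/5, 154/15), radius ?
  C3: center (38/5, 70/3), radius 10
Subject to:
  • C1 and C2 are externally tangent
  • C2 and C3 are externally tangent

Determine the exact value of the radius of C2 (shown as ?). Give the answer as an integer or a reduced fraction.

19/3

1. [ext C1·C2]  r_C2² + 8r_C2 − 817/9 = 0  ⇒  r_C2 = 19/3 (r>0 drops 1)
2. [ext C2·C3]  r_C2² + 20r_C2 − 1501/9 = 0  ⇒  r_C2 = 19/3 (r>0 drops 1)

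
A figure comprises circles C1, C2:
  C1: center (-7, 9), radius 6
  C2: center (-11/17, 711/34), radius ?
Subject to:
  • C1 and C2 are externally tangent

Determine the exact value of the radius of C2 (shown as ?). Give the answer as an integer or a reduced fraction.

1. [ext C1·C2]  r_C2² + 12r_C2 − 585/4 = 0  ⇒  r_C2 = 15/2 (r>0 drops 1)

15/2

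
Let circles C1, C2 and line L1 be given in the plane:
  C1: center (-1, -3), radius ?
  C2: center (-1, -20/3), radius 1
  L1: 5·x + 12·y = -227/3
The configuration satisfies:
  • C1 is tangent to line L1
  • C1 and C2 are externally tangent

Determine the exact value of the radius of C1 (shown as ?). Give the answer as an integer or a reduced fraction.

8/3

1. [C1‖L1]  r_C1² − 64/9 = 0  ⇒  r_C1 = 8/3 (r>0 drops 1)
2. [ext C1·C2]  r_C1² + 2r_C1 − 112/9 = 0  ⇒  r_C1 = 8/3 (r>0 drops 1)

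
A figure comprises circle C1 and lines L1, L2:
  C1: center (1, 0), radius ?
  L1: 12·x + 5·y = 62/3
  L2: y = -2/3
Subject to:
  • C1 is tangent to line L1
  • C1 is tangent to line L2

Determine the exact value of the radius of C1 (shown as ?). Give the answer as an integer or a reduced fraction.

2/3

1. [C1‖L1]  r_C1² − 4/9 = 0  ⇒  r_C1 = 2/3 (r>0 drops 1)
2. [C1‖L2]  r_C1² − 4/9 = 0  ⇒  r_C1 = 2/3 (r>0 drops 1)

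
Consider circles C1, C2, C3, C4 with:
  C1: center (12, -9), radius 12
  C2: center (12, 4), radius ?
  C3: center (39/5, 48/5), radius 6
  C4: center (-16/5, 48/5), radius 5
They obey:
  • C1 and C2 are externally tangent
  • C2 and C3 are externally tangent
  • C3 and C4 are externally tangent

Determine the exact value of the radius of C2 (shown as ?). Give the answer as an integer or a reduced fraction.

1. [ext C1·C2]  r_C2² + 24r_C2 − 25 = 0  ⇒  r_C2 = 1 (r>0 drops 1)
2. [ext C2·C3]  r_C2² + 12r_C2 − 13 = 0  ⇒  r_C2 = 1 (r>0 drops 1)

1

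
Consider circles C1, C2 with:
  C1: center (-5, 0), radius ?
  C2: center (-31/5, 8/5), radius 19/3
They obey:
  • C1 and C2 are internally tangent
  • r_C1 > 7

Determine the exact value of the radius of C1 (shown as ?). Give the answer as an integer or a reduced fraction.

25/3

1. [int C1,C2]  r_C1² − (38/3)r_C1 + 325/9 = 0  ⇒  r_C1 = 13/3 or 25/3
2. given r_C1 > 7: keep 25/3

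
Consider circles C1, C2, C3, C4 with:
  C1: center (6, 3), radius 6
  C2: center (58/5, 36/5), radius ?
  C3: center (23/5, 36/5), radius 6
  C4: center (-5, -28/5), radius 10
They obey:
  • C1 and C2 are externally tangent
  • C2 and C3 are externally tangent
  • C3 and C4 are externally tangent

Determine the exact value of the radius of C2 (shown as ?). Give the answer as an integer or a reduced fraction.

1

1. [ext C1·C2]  r_C2² + 12r_C2 − 13 = 0  ⇒  r_C2 = 1 (r>0 drops 1)
2. [ext C2·C3]  r_C2² + 12r_C2 − 13 = 0  ⇒  r_C2 = 1 (r>0 drops 1)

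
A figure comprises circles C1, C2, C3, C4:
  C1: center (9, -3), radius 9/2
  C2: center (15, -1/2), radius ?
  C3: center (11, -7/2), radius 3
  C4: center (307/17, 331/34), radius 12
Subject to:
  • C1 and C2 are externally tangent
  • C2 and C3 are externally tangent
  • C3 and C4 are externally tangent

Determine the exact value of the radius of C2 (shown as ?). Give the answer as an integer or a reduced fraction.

2

1. [ext C1·C2]  r_C2² + 9r_C2 − 22 = 0  ⇒  r_C2 = 2 (r>0 drops 1)
2. [ext C2·C3]  r_C2² + 6r_C2 − 16 = 0  ⇒  r_C2 = 2 (r>0 drops 1)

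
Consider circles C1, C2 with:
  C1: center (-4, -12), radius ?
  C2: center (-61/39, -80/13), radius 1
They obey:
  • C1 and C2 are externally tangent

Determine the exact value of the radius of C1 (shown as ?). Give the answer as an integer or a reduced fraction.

16/3

1. [ext C1·C2]  r_C1² + 2r_C1 − 352/9 = 0  ⇒  r_C1 = 16/3 (r>0 drops 1)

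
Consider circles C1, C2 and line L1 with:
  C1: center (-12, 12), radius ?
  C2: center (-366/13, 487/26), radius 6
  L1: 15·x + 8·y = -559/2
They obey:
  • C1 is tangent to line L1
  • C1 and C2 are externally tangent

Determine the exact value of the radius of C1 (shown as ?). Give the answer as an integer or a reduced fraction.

23/2

1. [C1‖L1]  r_C1² − 529/4 = 0  ⇒  r_C1 = 23/2 (r>0 drops 1)
2. [ext C1·C2]  r_C1² + 12r_C1 − 1081/4 = 0  ⇒  r_C1 = 23/2 (r>0 drops 1)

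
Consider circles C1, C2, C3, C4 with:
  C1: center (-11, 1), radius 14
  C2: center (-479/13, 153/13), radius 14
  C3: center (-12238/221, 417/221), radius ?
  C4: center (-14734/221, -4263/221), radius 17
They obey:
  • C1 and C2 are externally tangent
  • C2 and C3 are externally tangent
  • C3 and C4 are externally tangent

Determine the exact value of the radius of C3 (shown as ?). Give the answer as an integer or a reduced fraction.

1. [ext C2·C3]  r_C3² + 28r_C3 − 245 = 0  ⇒  r_C3 = 7 (r>0 drops 1)
2. [ext C3·C4]  r_C3² + 34r_C3 − 287 = 0  ⇒  r_C3 = 7 (r>0 drops 1)

7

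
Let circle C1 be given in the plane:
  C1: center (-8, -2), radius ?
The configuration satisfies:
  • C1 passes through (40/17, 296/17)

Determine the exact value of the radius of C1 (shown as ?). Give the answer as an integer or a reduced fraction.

1. [C1∋P]  r_C1² − 484 = 0  ⇒  r_C1 = 22 (r>0 drops 1)

22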